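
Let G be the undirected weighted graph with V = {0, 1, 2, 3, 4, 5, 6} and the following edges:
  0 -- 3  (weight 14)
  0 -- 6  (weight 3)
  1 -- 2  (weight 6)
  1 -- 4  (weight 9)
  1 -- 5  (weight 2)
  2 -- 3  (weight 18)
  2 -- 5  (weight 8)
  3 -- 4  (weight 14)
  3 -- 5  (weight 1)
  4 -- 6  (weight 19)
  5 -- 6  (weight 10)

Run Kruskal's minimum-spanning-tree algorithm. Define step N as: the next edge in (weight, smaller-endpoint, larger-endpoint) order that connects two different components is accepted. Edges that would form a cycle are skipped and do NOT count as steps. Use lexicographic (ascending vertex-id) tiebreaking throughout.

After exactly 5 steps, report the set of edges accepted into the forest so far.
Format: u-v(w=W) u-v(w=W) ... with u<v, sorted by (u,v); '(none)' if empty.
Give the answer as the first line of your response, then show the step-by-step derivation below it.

0-6(w=3) 1-2(w=6) 1-4(w=9) 1-5(w=2) 3-5(w=1)

step 1: add edge 3-5 (w=1); MST = {3-5(w=1)}
step 2: add edge 1-5 (w=2); MST = {1-5(w=2) 3-5(w=1)}
step 3: add edge 0-6 (w=3); MST = {0-6(w=3) 1-5(w=2) 3-5(w=1)}
step 4: add edge 1-2 (w=6); MST = {0-6(w=3) 1-2(w=6) 1-5(w=2) 3-5(w=1)}
step 5: add edge 1-4 (w=9); MST = {0-6(w=3) 1-2(w=6) 1-4(w=9) 1-5(w=2) 3-5(w=1)}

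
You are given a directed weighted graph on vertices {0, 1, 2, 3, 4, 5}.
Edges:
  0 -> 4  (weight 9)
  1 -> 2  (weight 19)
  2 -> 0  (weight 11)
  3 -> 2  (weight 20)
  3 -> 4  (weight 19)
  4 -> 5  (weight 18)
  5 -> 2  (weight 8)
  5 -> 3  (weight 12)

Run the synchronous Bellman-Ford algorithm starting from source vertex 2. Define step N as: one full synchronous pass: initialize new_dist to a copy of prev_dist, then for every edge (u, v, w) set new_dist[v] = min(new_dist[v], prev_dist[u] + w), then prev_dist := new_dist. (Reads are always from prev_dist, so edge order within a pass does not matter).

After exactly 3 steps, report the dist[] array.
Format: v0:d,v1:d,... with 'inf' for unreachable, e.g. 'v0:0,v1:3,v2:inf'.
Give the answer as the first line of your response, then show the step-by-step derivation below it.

v0:11,v1:inf,v2:0,v3:inf,v4:20,v5:38

step 1: dist = v0:11,v1:inf,v2:0,v3:inf,v4:inf,v5:inf
step 2: dist = v0:11,v1:inf,v2:0,v3:inf,v4:20,v5:inf
step 3: dist = v0:11,v1:inf,v2:0,v3:inf,v4:20,v5:38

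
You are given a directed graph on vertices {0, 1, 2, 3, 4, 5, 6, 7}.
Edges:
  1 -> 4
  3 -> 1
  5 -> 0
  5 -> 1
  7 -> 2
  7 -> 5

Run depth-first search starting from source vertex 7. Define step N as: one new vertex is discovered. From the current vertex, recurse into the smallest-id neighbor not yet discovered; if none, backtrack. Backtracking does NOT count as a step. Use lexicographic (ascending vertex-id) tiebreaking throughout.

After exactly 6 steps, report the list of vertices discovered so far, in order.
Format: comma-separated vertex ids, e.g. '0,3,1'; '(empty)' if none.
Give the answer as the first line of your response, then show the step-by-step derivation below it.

7,2,5,0,1,4

step 1: discover 7; path=7; order=7
step 2: discover 2; path=7>2; order=7,2
step 3: discover 5; path=7>5; order=7,2,5
step 4: discover 0; path=7>5>0; order=7,2,5,0
step 5: discover 1; path=7>5>1; order=7,2,5,0,1
step 6: discover 4; path=7>5>1>4; order=7,2,5,0,1,4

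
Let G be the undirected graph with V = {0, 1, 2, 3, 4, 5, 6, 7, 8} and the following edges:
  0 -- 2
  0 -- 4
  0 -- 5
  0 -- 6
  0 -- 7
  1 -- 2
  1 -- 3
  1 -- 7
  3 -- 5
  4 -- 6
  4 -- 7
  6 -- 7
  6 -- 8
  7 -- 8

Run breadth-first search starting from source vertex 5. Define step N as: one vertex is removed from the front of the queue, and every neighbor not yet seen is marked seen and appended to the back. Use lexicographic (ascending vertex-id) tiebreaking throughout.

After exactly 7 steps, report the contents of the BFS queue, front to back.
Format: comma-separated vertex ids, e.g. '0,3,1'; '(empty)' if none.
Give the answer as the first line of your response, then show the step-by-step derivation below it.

1,8

step 1: dequeue 5; queue=[0,3]; order=5
step 2: dequeue 0; queue=[3,2,4,6,7]; order=5,0
step 3: dequeue 3; queue=[2,4,6,7,1]; order=5,0,3
step 4: dequeue 2; queue=[4,6,7,1]; order=5,0,3,2
step 5: dequeue 4; queue=[6,7,1]; order=5,0,3,2,4
step 6: dequeue 6; queue=[7,1,8]; order=5,0,3,2,4,6
step 7: dequeue 7; queue=[1,8]; order=5,0,3,2,4,6,7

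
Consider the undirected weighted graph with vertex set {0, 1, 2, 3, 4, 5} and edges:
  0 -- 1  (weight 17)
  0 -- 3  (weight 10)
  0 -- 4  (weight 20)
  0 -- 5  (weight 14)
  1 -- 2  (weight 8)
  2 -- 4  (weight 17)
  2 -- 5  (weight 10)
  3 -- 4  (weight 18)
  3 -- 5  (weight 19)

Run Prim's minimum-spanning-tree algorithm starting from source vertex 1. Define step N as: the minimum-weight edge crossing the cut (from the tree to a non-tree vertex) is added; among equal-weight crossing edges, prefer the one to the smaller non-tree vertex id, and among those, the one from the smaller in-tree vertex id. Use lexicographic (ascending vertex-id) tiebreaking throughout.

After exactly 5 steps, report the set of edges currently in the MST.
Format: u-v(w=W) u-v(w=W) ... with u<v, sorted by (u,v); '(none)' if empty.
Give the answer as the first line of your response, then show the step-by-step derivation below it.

0-3(w=10) 0-5(w=14) 1-2(w=8) 2-4(w=17) 2-5(w=10)

step 1: add edge 1-2 (w=8); MST = {1-2(w=8)}
step 2: add edge 2-5 (w=10); MST = {1-2(w=8) 2-5(w=10)}
step 3: add edge 0-5 (w=14); MST = {0-5(w=14) 1-2(w=8) 2-5(w=10)}
step 4: add edge 0-3 (w=10); MST = {0-3(w=10) 0-5(w=14) 1-2(w=8) 2-5(w=10)}
step 5: add edge 2-4 (w=17); MST = {0-3(w=10) 0-5(w=14) 1-2(w=8) 2-4(w=17) 2-5(w=10)}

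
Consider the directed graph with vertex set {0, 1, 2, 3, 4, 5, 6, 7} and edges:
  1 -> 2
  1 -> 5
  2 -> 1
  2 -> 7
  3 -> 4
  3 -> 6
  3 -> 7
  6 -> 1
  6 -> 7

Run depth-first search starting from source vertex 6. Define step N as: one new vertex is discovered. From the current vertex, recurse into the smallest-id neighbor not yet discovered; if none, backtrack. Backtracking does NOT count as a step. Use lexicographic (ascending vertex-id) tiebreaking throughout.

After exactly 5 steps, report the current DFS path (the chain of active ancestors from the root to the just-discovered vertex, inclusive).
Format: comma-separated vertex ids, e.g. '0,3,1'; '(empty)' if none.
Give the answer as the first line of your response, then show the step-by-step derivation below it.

6,1,5

step 1: discover 6; path=6; order=6
step 2: discover 1; path=6>1; order=6,1
step 3: discover 2; path=6>1>2; order=6,1,2
step 4: discover 7; path=6>1>2>7; order=6,1,2,7
step 5: discover 5; path=6>1>5; order=6,1,2,7,5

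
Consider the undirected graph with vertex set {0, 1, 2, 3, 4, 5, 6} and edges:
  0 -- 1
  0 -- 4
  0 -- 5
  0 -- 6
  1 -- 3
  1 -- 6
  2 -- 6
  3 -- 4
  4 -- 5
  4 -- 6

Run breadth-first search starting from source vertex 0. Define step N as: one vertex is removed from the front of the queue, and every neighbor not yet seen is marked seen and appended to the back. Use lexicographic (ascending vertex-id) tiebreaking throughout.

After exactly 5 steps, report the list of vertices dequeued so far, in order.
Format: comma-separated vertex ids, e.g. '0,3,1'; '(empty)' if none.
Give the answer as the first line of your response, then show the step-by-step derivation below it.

0,1,4,5,6

step 1: dequeue 0; queue=[1,4,5,6]; order=0
step 2: dequeue 1; queue=[4,5,6,3]; order=0,1
step 3: dequeue 4; queue=[5,6,3]; order=0,1,4
step 4: dequeue 5; queue=[6,3]; order=0,1,4,5
step 5: dequeue 6; queue=[3,2]; order=0,1,4,5,6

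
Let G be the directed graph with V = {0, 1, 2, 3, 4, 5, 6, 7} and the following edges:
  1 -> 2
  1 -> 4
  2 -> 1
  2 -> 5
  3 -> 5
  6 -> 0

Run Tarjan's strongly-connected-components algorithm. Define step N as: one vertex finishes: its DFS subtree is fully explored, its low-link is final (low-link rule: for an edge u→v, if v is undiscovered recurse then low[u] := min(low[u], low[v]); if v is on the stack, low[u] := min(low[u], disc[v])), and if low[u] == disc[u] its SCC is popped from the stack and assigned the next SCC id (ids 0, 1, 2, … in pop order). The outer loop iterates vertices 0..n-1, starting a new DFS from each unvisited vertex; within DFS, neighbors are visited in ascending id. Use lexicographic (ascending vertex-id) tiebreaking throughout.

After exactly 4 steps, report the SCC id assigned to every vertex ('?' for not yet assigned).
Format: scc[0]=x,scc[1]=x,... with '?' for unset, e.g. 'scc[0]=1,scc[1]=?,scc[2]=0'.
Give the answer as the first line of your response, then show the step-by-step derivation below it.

scc[0]=0,scc[1]=?,scc[2]=?,scc[3]=?,scc[4]=2,scc[5]=1,scc[6]=?,scc[7]=?

step 1: low=(low[0]=0,low[1]=?,low[2]=?,low[3]=?,low[4]=?,low[5]=?,low[6]=?,low[7]=?); scc=(scc[0]=0,scc[1]=?,scc[2]=?,scc[3]=?,scc[4]=?,scc[5]=?,scc[6]=?,scc[7]=?)
step 2: low=(low[0]=0,low[1]=1,low[2]=1,low[3]=?,low[4]=?,low[5]=3,low[6]=?,low[7]=?); scc=(scc[0]=0,scc[1]=?,scc[2]=?,scc[3]=?,scc[4]=?,scc[5]=1,scc[6]=?,scc[7]=?)
step 3: low=(low[0]=0,low[1]=1,low[2]=1,low[3]=?,low[4]=?,low[5]=3,low[6]=?,low[7]=?); scc=(scc[0]=0,scc[1]=?,scc[2]=?,scc[3]=?,scc[4]=?,scc[5]=1,scc[6]=?,scc[7]=?)
step 4: low=(low[0]=0,low[1]=1,low[2]=1,low[3]=?,low[4]=4,low[5]=3,low[6]=?,low[7]=?); scc=(scc[0]=0,scc[1]=?,scc[2]=?,scc[3]=?,scc[4]=2,scc[5]=1,scc[6]=?,scc[7]=?)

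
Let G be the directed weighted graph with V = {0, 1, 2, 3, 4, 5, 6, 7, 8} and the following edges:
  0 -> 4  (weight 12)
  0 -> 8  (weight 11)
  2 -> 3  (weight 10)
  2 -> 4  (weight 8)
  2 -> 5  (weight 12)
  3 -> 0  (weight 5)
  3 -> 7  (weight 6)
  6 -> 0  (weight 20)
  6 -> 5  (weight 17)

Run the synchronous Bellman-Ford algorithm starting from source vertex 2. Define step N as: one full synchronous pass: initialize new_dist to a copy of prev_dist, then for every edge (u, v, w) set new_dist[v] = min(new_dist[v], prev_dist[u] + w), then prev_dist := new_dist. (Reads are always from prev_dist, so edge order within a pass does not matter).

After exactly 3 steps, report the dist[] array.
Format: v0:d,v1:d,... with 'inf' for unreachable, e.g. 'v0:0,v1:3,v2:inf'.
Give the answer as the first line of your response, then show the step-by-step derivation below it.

v0:15,v1:inf,v2:0,v3:10,v4:8,v5:12,v6:inf,v7:16,v8:26

step 1: dist = v0:inf,v1:inf,v2:0,v3:10,v4:8,v5:12,v6:inf,v7:inf,v8:inf
step 2: dist = v0:15,v1:inf,v2:0,v3:10,v4:8,v5:12,v6:inf,v7:16,v8:inf
step 3: dist = v0:15,v1:inf,v2:0,v3:10,v4:8,v5:12,v6:inf,v7:16,v8:26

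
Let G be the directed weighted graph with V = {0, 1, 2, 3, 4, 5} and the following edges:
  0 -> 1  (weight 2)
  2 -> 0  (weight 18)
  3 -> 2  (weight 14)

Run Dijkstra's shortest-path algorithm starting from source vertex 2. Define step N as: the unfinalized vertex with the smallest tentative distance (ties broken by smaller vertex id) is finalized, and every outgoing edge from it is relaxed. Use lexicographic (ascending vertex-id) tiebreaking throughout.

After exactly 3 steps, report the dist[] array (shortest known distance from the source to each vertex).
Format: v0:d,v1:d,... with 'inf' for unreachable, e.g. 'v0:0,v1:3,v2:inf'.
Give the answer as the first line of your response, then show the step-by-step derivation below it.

v0:18,v1:20,v2:0,v3:inf,v4:inf,v5:inf

step 1: dist = v0:18,v1:inf,v2:0,v3:inf,v4:inf,v5:inf
step 2: dist = v0:18,v1:20,v2:0,v3:inf,v4:inf,v5:inf
step 3: dist = v0:18,v1:20,v2:0,v3:inf,v4:inf,v5:inf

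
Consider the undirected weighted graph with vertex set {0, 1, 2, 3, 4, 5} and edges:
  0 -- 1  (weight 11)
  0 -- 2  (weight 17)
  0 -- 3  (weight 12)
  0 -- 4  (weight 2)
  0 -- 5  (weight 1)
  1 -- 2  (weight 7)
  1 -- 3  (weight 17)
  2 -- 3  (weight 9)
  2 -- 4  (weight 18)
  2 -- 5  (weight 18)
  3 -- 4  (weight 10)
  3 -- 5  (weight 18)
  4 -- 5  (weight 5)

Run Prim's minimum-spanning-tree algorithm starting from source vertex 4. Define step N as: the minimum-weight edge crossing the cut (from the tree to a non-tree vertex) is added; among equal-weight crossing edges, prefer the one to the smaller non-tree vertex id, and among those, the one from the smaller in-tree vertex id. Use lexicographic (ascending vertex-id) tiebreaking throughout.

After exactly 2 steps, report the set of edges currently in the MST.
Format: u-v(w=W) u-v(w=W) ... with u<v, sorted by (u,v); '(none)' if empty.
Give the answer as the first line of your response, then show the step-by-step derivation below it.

0-4(w=2) 0-5(w=1)

step 1: add edge 0-4 (w=2); MST = {0-4(w=2)}
step 2: add edge 0-5 (w=1); MST = {0-4(w=2) 0-5(w=1)}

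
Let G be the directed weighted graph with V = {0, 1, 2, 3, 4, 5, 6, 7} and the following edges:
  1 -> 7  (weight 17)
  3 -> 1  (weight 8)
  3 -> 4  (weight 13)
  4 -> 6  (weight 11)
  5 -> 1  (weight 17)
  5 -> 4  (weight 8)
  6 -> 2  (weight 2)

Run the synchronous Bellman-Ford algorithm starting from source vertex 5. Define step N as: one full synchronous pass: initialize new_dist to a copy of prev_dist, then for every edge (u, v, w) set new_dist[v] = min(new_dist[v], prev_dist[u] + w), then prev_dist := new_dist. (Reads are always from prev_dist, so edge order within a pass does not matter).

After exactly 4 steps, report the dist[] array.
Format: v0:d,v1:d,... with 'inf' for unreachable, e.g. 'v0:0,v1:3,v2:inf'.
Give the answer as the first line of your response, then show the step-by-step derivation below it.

v0:inf,v1:17,v2:21,v3:inf,v4:8,v5:0,v6:19,v7:34

step 1: dist = v0:inf,v1:17,v2:inf,v3:inf,v4:8,v5:0,v6:inf,v7:inf
step 2: dist = v0:inf,v1:17,v2:inf,v3:inf,v4:8,v5:0,v6:19,v7:34
step 3: dist = v0:inf,v1:17,v2:21,v3:inf,v4:8,v5:0,v6:19,v7:34
step 4: dist = v0:inf,v1:17,v2:21,v3:inf,v4:8,v5:0,v6:19,v7:34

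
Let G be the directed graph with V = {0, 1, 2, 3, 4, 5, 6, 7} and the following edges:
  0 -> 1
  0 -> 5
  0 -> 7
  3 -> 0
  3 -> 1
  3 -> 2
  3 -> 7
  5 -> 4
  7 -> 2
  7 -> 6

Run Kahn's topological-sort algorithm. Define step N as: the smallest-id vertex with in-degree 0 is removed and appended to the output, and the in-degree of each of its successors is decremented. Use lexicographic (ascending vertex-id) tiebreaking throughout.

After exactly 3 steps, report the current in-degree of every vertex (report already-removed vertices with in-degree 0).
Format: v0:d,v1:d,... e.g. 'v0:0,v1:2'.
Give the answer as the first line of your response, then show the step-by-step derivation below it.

v0:0,v1:0,v2:1,v3:0,v4:1,v5:0,v6:1,v7:0

step 1: output 3; order=[3]; indeg=(0,1,1,0,1,1,1,1)
step 2: output 0; order=[3,0]; indeg=(0,0,1,0,1,0,1,0)
step 3: output 1; order=[3,0,1]; indeg=(0,0,1,0,1,0,1,0)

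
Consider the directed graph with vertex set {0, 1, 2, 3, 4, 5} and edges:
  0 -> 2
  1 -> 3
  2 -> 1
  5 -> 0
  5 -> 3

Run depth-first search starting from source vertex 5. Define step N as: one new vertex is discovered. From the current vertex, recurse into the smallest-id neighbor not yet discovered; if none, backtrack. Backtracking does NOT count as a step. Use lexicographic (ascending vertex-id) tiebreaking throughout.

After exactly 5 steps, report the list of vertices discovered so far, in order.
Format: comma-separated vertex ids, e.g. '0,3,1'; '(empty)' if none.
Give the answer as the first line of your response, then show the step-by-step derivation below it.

5,0,2,1,3

step 1: discover 5; path=5; order=5
step 2: discover 0; path=5>0; order=5,0
step 3: discover 2; path=5>0>2; order=5,0,2
step 4: discover 1; path=5>0>2>1; order=5,0,2,1
step 5: discover 3; path=5>0>2>1>3; order=5,0,2,1,3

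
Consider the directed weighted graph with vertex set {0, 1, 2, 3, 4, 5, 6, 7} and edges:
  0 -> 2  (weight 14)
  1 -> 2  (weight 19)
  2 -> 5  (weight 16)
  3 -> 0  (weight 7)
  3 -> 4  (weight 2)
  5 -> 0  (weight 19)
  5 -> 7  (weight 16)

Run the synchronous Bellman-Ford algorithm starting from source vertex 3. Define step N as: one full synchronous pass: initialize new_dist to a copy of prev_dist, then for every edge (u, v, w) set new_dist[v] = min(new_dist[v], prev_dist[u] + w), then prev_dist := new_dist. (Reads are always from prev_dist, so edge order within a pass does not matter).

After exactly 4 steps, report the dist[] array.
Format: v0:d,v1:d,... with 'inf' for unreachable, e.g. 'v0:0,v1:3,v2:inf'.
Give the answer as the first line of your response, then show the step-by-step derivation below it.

v0:7,v1:inf,v2:21,v3:0,v4:2,v5:37,v6:inf,v7:53

step 1: dist = v0:7,v1:inf,v2:inf,v3:0,v4:2,v5:inf,v6:inf,v7:inf
step 2: dist = v0:7,v1:inf,v2:21,v3:0,v4:2,v5:inf,v6:inf,v7:inf
step 3: dist = v0:7,v1:inf,v2:21,v3:0,v4:2,v5:37,v6:inf,v7:inf
step 4: dist = v0:7,v1:inf,v2:21,v3:0,v4:2,v5:37,v6:inf,v7:53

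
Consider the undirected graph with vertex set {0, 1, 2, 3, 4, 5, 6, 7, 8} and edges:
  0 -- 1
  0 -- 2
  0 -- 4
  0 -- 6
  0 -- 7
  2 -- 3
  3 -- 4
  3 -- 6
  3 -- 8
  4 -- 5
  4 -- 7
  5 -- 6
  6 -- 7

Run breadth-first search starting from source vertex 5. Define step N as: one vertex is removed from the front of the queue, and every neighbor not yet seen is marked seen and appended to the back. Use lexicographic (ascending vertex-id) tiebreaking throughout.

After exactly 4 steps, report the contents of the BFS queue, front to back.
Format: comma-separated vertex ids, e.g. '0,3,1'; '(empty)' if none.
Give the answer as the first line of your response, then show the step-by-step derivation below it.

3,7,1,2

step 1: dequeue 5; queue=[4,6]; order=5
step 2: dequeue 4; queue=[6,0,3,7]; order=5,4
step 3: dequeue 6; queue=[0,3,7]; order=5,4,6
step 4: dequeue 0; queue=[3,7,1,2]; order=5,4,6,0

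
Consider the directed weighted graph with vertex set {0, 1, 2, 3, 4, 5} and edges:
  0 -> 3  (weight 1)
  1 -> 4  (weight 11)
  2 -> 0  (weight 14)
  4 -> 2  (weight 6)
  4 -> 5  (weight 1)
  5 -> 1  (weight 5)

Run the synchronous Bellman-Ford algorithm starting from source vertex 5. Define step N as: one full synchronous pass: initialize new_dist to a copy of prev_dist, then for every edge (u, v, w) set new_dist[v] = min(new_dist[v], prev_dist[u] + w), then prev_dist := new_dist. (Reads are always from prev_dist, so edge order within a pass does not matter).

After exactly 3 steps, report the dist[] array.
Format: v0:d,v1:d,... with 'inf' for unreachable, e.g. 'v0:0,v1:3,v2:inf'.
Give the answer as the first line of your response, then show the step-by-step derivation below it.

v0:inf,v1:5,v2:22,v3:inf,v4:16,v5:0

step 1: dist = v0:inf,v1:5,v2:inf,v3:inf,v4:inf,v5:0
step 2: dist = v0:inf,v1:5,v2:inf,v3:inf,v4:16,v5:0
step 3: dist = v0:inf,v1:5,v2:22,v3:inf,v4:16,v5:0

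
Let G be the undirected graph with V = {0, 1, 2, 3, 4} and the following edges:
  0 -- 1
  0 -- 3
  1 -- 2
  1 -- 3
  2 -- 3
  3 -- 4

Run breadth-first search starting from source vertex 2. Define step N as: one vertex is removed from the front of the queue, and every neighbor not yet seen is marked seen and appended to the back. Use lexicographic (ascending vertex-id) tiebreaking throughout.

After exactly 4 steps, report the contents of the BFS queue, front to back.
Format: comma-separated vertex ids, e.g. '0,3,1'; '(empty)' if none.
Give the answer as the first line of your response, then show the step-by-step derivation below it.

4

step 1: dequeue 2; queue=[1,3]; order=2
step 2: dequeue 1; queue=[3,0]; order=2,1
step 3: dequeue 3; queue=[0,4]; order=2,1,3
step 4: dequeue 0; queue=[4]; order=2,1,3,0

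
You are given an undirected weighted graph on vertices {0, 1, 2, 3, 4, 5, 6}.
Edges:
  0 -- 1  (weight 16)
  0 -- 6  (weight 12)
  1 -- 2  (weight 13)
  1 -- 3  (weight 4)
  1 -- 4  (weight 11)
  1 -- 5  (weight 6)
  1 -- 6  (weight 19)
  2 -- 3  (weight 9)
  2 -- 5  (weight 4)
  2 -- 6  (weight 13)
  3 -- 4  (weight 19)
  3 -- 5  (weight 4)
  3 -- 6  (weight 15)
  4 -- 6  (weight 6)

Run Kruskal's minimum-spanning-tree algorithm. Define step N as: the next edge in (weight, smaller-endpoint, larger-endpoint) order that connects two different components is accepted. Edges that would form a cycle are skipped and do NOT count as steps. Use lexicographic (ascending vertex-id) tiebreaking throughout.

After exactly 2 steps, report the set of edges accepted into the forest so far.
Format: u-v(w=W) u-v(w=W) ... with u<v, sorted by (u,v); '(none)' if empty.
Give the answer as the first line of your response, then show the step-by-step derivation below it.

1-3(w=4) 2-5(w=4)

step 1: add edge 1-3 (w=4); MST = {1-3(w=4)}
step 2: add edge 2-5 (w=4); MST = {1-3(w=4) 2-5(w=4)}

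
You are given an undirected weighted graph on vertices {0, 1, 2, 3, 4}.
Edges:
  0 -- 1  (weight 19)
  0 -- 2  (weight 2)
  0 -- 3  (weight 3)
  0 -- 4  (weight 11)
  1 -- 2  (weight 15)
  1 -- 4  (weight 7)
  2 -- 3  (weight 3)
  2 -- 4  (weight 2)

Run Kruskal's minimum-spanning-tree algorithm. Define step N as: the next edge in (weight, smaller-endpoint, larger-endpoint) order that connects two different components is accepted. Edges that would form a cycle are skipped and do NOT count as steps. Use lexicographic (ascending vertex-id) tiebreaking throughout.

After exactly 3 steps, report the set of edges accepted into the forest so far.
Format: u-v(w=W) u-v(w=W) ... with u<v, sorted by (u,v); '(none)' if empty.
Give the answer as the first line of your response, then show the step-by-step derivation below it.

0-2(w=2) 0-3(w=3) 2-4(w=2)

step 1: add edge 0-2 (w=2); MST = {0-2(w=2)}
step 2: add edge 2-4 (w=2); MST = {0-2(w=2) 2-4(w=2)}
step 3: add edge 0-3 (w=3); MST = {0-2(w=2) 0-3(w=3) 2-4(w=2)}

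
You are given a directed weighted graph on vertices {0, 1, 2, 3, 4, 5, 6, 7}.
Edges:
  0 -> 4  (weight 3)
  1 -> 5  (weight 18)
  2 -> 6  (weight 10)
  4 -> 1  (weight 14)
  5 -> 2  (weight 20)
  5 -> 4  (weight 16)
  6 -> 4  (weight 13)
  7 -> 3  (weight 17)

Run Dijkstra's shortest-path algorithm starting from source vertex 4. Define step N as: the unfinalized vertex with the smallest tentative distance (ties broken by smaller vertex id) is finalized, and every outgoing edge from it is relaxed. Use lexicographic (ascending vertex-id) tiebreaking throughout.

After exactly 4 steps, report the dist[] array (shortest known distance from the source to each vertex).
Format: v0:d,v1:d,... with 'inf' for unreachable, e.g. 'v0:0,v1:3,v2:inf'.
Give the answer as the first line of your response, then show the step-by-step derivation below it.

v0:inf,v1:14,v2:52,v3:inf,v4:0,v5:32,v6:62,v7:inf

step 1: dist = v0:inf,v1:14,v2:inf,v3:inf,v4:0,v5:inf,v6:inf,v7:inf
step 2: dist = v0:inf,v1:14,v2:inf,v3:inf,v4:0,v5:32,v6:inf,v7:inf
step 3: dist = v0:inf,v1:14,v2:52,v3:inf,v4:0,v5:32,v6:inf,v7:inf
step 4: dist = v0:inf,v1:14,v2:52,v3:inf,v4:0,v5:32,v6:62,v7:inf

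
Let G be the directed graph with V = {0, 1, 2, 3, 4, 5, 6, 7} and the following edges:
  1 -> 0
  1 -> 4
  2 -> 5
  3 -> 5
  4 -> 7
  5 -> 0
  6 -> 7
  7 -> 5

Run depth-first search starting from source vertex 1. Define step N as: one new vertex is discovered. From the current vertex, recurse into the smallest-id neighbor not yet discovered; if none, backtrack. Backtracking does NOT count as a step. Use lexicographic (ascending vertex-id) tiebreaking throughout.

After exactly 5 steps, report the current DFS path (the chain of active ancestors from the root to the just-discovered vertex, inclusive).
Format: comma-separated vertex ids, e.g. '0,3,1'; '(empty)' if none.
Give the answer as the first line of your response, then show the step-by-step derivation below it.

1,4,7,5

step 1: discover 1; path=1; order=1
step 2: discover 0; path=1>0; order=1,0
step 3: discover 4; path=1>4; order=1,0,4
step 4: discover 7; path=1>4>7; order=1,0,4,7
step 5: discover 5; path=1>4>7>5; order=1,0,4,7,5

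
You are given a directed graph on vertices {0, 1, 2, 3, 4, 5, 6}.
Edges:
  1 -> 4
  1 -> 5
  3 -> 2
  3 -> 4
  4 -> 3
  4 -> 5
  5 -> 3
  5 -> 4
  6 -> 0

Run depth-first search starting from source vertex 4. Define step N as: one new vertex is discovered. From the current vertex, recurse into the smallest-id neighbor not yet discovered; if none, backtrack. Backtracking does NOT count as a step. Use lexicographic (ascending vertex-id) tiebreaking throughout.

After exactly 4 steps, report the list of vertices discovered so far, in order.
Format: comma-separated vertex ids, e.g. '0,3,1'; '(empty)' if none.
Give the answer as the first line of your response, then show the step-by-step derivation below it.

4,3,2,5

step 1: discover 4; path=4; order=4
step 2: discover 3; path=4>3; order=4,3
step 3: discover 2; path=4>3>2; order=4,3,2
step 4: discover 5; path=4>5; order=4,3,2,5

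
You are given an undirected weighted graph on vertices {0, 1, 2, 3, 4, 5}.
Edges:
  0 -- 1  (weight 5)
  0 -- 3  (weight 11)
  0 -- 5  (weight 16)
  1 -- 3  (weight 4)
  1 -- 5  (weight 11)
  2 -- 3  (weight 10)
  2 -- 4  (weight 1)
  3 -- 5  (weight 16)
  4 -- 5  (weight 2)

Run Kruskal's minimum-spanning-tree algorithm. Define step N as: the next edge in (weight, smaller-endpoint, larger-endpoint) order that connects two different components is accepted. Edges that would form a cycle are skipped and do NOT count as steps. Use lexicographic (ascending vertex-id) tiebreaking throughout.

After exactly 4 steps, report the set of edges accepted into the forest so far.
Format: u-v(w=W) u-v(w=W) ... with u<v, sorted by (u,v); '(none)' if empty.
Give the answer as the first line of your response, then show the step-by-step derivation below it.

0-1(w=5) 1-3(w=4) 2-4(w=1) 4-5(w=2)

step 1: add edge 2-4 (w=1); MST = {2-4(w=1)}
step 2: add edge 4-5 (w=2); MST = {2-4(w=1) 4-5(w=2)}
step 3: add edge 1-3 (w=4); MST = {1-3(w=4) 2-4(w=1) 4-5(w=2)}
step 4: add edge 0-1 (w=5); MST = {0-1(w=5) 1-3(w=4) 2-4(w=1) 4-5(w=2)}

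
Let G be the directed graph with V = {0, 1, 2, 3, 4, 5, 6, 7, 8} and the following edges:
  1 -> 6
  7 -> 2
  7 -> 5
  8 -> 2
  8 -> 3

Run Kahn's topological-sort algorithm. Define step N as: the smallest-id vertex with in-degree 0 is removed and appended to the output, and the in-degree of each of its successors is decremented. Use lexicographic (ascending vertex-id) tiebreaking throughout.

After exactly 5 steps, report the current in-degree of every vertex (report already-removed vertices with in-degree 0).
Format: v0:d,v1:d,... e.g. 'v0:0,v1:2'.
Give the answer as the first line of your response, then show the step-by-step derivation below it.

v0:0,v1:0,v2:1,v3:1,v4:0,v5:0,v6:0,v7:0,v8:0

step 1: output 0; order=[0]; indeg=(0,0,2,1,0,1,1,0,0)
step 2: output 1; order=[0,1]; indeg=(0,0,2,1,0,1,0,0,0)
step 3: output 4; order=[0,1,4]; indeg=(0,0,2,1,0,1,0,0,0)
step 4: output 6; order=[0,1,4,6]; indeg=(0,0,2,1,0,1,0,0,0)
step 5: output 7; order=[0,1,4,6,7]; indeg=(0,0,1,1,0,0,0,0,0)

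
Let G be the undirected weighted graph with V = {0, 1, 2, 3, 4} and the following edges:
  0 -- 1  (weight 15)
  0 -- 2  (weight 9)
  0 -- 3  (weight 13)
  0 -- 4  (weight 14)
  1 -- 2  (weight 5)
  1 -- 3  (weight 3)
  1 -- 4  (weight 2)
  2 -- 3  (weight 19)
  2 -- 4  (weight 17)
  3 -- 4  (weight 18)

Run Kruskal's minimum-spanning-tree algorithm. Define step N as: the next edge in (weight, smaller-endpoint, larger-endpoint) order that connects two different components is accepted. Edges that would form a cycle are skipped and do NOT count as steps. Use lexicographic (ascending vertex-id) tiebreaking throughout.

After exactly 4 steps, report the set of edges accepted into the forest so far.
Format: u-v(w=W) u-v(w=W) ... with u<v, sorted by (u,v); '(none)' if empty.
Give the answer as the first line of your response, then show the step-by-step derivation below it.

0-2(w=9) 1-2(w=5) 1-3(w=3) 1-4(w=2)

step 1: add edge 1-4 (w=2); MST = {1-4(w=2)}
step 2: add edge 1-3 (w=3); MST = {1-3(w=3) 1-4(w=2)}
step 3: add edge 1-2 (w=5); MST = {1-2(w=5) 1-3(w=3) 1-4(w=2)}
step 4: add edge 0-2 (w=9); MST = {0-2(w=9) 1-2(w=5) 1-3(w=3) 1-4(w=2)}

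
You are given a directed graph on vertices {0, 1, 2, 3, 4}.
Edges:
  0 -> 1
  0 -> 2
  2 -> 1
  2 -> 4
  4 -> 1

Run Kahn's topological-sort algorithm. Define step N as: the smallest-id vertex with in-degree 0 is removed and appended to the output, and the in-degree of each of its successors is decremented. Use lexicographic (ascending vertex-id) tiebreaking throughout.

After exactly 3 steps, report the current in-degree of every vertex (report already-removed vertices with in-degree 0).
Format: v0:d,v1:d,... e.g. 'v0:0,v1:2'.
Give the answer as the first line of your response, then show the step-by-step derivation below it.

v0:0,v1:1,v2:0,v3:0,v4:0

step 1: output 0; order=[0]; indeg=(0,2,0,0,1)
step 2: output 2; order=[0,2]; indeg=(0,1,0,0,0)
step 3: output 3; order=[0,2,3]; indeg=(0,1,0,0,0)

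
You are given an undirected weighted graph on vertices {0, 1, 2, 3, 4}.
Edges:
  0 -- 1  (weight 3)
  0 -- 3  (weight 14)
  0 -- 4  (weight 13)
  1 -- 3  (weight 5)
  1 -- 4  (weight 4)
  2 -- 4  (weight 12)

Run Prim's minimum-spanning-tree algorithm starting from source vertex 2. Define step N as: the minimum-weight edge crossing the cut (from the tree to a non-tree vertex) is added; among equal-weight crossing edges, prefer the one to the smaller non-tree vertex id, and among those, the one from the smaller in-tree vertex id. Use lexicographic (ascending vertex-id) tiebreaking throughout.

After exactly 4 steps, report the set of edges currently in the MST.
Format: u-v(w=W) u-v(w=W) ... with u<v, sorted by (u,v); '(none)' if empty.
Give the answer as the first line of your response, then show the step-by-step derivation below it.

0-1(w=3) 1-3(w=5) 1-4(w=4) 2-4(w=12)

step 1: add edge 2-4 (w=12); MST = {2-4(w=12)}
step 2: add edge 1-4 (w=4); MST = {1-4(w=4) 2-4(w=12)}
step 3: add edge 0-1 (w=3); MST = {0-1(w=3) 1-4(w=4) 2-4(w=12)}
step 4: add edge 1-3 (w=5); MST = {0-1(w=3) 1-3(w=5) 1-4(w=4) 2-4(w=12)}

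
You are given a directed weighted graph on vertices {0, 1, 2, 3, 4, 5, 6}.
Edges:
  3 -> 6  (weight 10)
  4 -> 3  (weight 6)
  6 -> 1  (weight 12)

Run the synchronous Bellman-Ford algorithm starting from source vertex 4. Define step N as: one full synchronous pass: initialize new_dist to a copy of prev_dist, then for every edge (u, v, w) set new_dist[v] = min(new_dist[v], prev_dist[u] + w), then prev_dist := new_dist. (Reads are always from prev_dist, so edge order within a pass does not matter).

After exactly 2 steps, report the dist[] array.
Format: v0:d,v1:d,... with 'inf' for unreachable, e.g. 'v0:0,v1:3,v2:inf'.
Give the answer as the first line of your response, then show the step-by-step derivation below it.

v0:inf,v1:inf,v2:inf,v3:6,v4:0,v5:inf,v6:16

step 1: dist = v0:inf,v1:inf,v2:inf,v3:6,v4:0,v5:inf,v6:inf
step 2: dist = v0:inf,v1:inf,v2:inf,v3:6,v4:0,v5:inf,v6:16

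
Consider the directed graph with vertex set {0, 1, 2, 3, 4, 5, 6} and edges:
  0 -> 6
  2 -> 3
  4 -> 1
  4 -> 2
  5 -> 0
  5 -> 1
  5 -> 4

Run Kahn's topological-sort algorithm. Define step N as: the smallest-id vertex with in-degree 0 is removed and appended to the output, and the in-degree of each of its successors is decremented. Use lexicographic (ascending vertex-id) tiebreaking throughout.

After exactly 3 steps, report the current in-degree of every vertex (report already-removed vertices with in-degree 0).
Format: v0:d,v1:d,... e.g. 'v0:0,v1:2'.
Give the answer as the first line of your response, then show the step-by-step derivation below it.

v0:0,v1:0,v2:0,v3:1,v4:0,v5:0,v6:0

step 1: output 5; order=[5]; indeg=(0,1,1,1,0,0,1)
step 2: output 0; order=[5,0]; indeg=(0,1,1,1,0,0,0)
step 3: output 4; order=[5,0,4]; indeg=(0,0,0,1,0,0,0)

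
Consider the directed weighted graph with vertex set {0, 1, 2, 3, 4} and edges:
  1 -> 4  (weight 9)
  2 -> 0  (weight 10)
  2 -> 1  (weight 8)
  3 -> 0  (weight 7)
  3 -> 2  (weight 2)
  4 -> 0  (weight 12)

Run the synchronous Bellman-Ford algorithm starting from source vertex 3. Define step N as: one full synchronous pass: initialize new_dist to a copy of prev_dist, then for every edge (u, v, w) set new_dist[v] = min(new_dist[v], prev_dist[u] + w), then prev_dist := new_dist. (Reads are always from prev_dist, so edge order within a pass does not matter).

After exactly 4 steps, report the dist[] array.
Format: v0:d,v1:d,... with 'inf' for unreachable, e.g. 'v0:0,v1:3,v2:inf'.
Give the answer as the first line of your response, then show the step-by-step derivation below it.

v0:7,v1:10,v2:2,v3:0,v4:19

step 1: dist = v0:7,v1:inf,v2:2,v3:0,v4:inf
step 2: dist = v0:7,v1:10,v2:2,v3:0,v4:inf
step 3: dist = v0:7,v1:10,v2:2,v3:0,v4:19
step 4: dist = v0:7,v1:10,v2:2,v3:0,v4:19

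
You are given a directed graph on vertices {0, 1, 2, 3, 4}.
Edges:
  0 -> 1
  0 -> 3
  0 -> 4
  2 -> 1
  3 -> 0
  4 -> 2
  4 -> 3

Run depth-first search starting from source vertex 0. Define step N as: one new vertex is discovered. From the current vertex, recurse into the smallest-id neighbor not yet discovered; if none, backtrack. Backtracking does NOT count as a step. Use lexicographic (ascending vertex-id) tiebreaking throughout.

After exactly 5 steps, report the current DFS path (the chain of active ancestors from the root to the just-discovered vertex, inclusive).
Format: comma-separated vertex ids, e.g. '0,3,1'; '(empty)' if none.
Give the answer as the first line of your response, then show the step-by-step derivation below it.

0,4,2

step 1: discover 0; path=0; order=0
step 2: discover 1; path=0>1; order=0,1
step 3: discover 3; path=0>3; order=0,1,3
step 4: discover 4; path=0>4; order=0,1,3,4
step 5: discover 2; path=0>4>2; order=0,1,3,4,2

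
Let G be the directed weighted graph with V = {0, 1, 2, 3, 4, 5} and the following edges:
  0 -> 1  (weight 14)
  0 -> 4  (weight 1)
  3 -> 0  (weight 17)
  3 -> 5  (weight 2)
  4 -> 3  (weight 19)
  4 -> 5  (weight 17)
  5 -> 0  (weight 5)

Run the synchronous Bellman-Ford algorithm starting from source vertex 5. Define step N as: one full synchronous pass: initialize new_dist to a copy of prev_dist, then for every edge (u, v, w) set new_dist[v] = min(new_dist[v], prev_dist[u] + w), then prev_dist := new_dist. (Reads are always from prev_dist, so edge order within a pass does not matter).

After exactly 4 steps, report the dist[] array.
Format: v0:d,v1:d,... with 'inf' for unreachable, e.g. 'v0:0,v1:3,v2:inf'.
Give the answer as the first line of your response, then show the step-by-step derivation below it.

v0:5,v1:19,v2:inf,v3:25,v4:6,v5:0

step 1: dist = v0:5,v1:inf,v2:inf,v3:inf,v4:inf,v5:0
step 2: dist = v0:5,v1:19,v2:inf,v3:inf,v4:6,v5:0
step 3: dist = v0:5,v1:19,v2:inf,v3:25,v4:6,v5:0
step 4: dist = v0:5,v1:19,v2:inf,v3:25,v4:6,v5:0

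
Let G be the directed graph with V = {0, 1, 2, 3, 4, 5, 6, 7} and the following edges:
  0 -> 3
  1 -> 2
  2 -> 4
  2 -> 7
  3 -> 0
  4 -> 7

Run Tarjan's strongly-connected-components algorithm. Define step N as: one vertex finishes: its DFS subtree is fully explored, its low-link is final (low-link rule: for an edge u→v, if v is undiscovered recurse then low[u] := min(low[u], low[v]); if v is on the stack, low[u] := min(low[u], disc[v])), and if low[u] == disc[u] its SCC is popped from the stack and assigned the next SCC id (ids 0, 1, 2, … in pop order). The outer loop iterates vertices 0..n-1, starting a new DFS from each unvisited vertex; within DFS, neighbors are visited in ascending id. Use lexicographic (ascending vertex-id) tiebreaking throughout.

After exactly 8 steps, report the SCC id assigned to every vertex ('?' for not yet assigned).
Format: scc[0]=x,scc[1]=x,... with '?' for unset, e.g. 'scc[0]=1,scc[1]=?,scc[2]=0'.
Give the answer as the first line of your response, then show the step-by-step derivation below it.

scc[0]=0,scc[1]=4,scc[2]=3,scc[3]=0,scc[4]=2,scc[5]=5,scc[6]=6,scc[7]=1

step 1: low=(low[0]=0,low[1]=?,low[2]=?,low[3]=0,low[4]=?,low[5]=?,low[6]=?,low[7]=?); scc=(scc[0]=?,scc[1]=?,scc[2]=?,scc[3]=?,scc[4]=?,scc[5]=?,scc[6]=?,scc[7]=?)
step 2: low=(low[0]=0,low[1]=?,low[2]=?,low[3]=0,low[4]=?,low[5]=?,low[6]=?,low[7]=?); scc=(scc[0]=0,scc[1]=?,scc[2]=?,scc[3]=0,scc[4]=?,scc[5]=?,scc[6]=?,scc[7]=?)
step 3: low=(low[0]=0,low[1]=2,low[2]=3,low[3]=0,low[4]=4,low[5]=?,low[6]=?,low[7]=5); scc=(scc[0]=0,scc[1]=?,scc[2]=?,scc[3]=0,scc[4]=?,scc[5]=?,scc[6]=?,scc[7]=1)
step 4: low=(low[0]=0,low[1]=2,low[2]=3,low[3]=0,low[4]=4,low[5]=?,low[6]=?,low[7]=5); scc=(scc[0]=0,scc[1]=?,scc[2]=?,scc[3]=0,scc[4]=2,scc[5]=?,scc[6]=?,scc[7]=1)
step 5: low=(low[0]=0,low[1]=2,low[2]=3,low[3]=0,low[4]=4,low[5]=?,low[6]=?,low[7]=5); scc=(scc[0]=0,scc[1]=?,scc[2]=3,scc[3]=0,scc[4]=2,scc[5]=?,scc[6]=?,scc[7]=1)
step 6: low=(low[0]=0,low[1]=2,low[2]=3,low[3]=0,low[4]=4,low[5]=?,low[6]=?,low[7]=5); scc=(scc[0]=0,scc[1]=4,scc[2]=3,scc[3]=0,scc[4]=2,scc[5]=?,scc[6]=?,scc[7]=1)
step 7: low=(low[0]=0,low[1]=2,low[2]=3,low[3]=0,low[4]=4,low[5]=6,low[6]=?,low[7]=5); scc=(scc[0]=0,scc[1]=4,scc[2]=3,scc[3]=0,scc[4]=2,scc[5]=5,scc[6]=?,scc[7]=1)
step 8: low=(low[0]=0,low[1]=2,low[2]=3,low[3]=0,low[4]=4,low[5]=6,low[6]=7,low[7]=5); scc=(scc[0]=0,scc[1]=4,scc[2]=3,scc[3]=0,scc[4]=2,scc[5]=5,scc[6]=6,scc[7]=1)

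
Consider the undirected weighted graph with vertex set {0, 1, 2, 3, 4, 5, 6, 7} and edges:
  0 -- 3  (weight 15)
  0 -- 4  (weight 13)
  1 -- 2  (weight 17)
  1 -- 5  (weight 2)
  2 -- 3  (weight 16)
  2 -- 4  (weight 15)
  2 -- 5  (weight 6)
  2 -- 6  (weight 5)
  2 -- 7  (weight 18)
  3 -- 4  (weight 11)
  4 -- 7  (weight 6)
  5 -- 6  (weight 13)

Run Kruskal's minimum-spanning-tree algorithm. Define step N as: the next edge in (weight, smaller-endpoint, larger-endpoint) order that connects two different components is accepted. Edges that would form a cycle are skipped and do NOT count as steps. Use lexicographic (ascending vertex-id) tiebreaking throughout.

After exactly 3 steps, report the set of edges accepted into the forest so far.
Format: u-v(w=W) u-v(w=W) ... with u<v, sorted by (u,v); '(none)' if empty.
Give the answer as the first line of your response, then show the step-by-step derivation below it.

1-5(w=2) 2-5(w=6) 2-6(w=5)

step 1: add edge 1-5 (w=2); MST = {1-5(w=2)}
step 2: add edge 2-6 (w=5); MST = {1-5(w=2) 2-6(w=5)}
step 3: add edge 2-5 (w=6); MST = {1-5(w=2) 2-5(w=6) 2-6(w=5)}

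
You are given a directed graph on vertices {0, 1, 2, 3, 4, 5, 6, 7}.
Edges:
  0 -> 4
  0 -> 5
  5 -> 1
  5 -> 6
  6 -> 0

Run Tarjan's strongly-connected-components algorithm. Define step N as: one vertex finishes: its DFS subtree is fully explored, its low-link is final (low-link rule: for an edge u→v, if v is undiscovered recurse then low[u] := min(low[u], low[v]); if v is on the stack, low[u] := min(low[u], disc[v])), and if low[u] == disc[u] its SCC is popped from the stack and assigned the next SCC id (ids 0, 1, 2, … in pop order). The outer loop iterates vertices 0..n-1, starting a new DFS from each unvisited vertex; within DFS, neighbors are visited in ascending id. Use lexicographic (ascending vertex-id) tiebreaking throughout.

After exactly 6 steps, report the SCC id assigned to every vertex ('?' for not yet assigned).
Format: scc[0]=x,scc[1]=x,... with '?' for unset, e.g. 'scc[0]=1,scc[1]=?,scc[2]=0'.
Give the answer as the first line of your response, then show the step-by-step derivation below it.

scc[0]=2,scc[1]=1,scc[2]=3,scc[3]=?,scc[4]=0,scc[5]=2,scc[6]=2,scc[7]=?

step 1: low=(low[0]=0,low[1]=?,low[2]=?,low[3]=?,low[4]=1,low[5]=?,low[6]=?,low[7]=?); scc=(scc[0]=?,scc[1]=?,scc[2]=?,scc[3]=?,scc[4]=0,scc[5]=?,scc[6]=?,scc[7]=?)
step 2: low=(low[0]=0,low[1]=3,low[2]=?,low[3]=?,low[4]=1,low[5]=2,low[6]=?,low[7]=?); scc=(scc[0]=?,scc[1]=1,scc[2]=?,scc[3]=?,scc[4]=0,scc[5]=?,scc[6]=?,scc[7]=?)
step 3: low=(low[0]=0,low[1]=3,low[2]=?,low[3]=?,low[4]=1,low[5]=2,low[6]=0,low[7]=?); scc=(scc[0]=?,scc[1]=1,scc[2]=?,scc[3]=?,scc[4]=0,scc[5]=?,scc[6]=?,scc[7]=?)
step 4: low=(low[0]=0,low[1]=3,low[2]=?,low[3]=?,low[4]=1,low[5]=0,low[6]=0,low[7]=?); scc=(scc[0]=?,scc[1]=1,scc[2]=?,scc[3]=?,scc[4]=0,scc[5]=?,scc[6]=?,scc[7]=?)
step 5: low=(low[0]=0,low[1]=3,low[2]=?,low[3]=?,low[4]=1,low[5]=0,low[6]=0,low[7]=?); scc=(scc[0]=2,scc[1]=1,scc[2]=?,scc[3]=?,scc[4]=0,scc[5]=2,scc[6]=2,scc[7]=?)
step 6: low=(low[0]=0,low[1]=3,low[2]=5,low[3]=?,low[4]=1,low[5]=0,low[6]=0,low[7]=?); scc=(scc[0]=2,scc[1]=1,scc[2]=3,scc[3]=?,scc[4]=0,scc[5]=2,scc[6]=2,scc[7]=?)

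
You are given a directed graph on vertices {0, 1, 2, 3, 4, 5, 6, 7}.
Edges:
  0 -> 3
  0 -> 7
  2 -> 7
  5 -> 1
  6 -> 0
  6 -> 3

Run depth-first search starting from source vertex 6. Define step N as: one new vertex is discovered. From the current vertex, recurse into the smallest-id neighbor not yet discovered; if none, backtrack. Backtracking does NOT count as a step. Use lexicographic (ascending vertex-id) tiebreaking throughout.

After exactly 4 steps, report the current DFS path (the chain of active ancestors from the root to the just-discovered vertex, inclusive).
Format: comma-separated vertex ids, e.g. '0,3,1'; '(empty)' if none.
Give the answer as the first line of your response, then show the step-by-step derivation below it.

6,0,7

step 1: discover 6; path=6; order=6
step 2: discover 0; path=6>0; order=6,0
step 3: discover 3; path=6>0>3; order=6,0,3
step 4: discover 7; path=6>0>7; order=6,0,3,7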